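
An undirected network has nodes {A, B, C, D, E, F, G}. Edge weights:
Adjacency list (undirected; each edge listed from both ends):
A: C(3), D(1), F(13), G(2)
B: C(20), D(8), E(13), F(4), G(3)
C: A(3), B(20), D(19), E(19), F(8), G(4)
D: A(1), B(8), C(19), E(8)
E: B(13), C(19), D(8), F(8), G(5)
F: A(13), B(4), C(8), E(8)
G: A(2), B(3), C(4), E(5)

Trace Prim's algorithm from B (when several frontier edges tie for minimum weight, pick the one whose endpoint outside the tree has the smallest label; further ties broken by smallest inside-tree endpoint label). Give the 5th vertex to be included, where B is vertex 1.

Prim's algorithm from B:
Step 1: cheapest edge leaving the tree is B G (3); add G.
Step 2: cheapest edge leaving the tree is A G (2); add A.
Step 3: cheapest edge leaving the tree is A D (1); add D.
Step 4: cheapest edge leaving the tree is A C (3); add C.
Step 5: cheapest edge leaving the tree is B F (4); add F.
Step 6: cheapest edge leaving the tree is E G (5); add E.
Vertex order: B, G, A, D, C, F, E. The 5th vertex is C.

C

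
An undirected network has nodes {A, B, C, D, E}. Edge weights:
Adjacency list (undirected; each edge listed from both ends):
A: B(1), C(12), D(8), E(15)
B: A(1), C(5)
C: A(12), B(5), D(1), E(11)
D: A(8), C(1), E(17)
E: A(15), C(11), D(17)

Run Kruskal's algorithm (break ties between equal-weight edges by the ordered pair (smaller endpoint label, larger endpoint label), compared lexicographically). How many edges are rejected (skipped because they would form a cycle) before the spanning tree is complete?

Kruskal: consider edges lightest-first.
A B (1): add. Components now {A,B} {C} {D} {E}
C D (1): add. Components now {A,B} {C,D} {E}
B C (5): add. Components now {A,B,C,D} {E}
A D (8): skip — A and D already connected.
C E (11): add. Components now {A,B,C,D,E}
Edges rejected before the tree was complete: 1.

1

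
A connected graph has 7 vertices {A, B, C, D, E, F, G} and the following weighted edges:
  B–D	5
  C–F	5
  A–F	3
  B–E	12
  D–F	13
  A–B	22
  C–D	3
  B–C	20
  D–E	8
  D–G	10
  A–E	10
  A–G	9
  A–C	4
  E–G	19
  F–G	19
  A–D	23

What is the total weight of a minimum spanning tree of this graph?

Prim, starting at B.
Step 1: cheapest edge leaving the tree is B–D (5); add D.
Step 2: cheapest edge leaving the tree is C–D (3); add C.
Step 3: cheapest edge leaving the tree is A–C (4); add A.
Step 4: cheapest edge leaving the tree is A–F (3); add F.
Step 5: cheapest edge leaving the tree is D–E (8); add E.
Step 6: cheapest edge leaving the tree is A–G (9); add G.
MST edges: B–D, C–D, A–C, A–F, D–E, A–G; total weight 5+3+4+3+8+9 = 32.

32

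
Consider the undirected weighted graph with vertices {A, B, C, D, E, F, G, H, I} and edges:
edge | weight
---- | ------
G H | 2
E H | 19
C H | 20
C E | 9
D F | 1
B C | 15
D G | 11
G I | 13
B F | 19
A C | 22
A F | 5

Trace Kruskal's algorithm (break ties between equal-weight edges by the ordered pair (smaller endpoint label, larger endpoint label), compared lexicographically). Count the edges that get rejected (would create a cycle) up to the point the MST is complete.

Sort edges by weight, then run Kruskal:
D F (1): add — endpoints in different components.
G H (2): add — endpoints in different components.
A F (5): add — endpoints in different components.
C E (9): add — endpoints in different components.
D G (11): add — endpoints in different components.
G I (13): add — endpoints in different components.
B C (15): add — endpoints in different components.
B F (19): add — endpoints in different components.
Edges rejected before the tree was complete: 0.

0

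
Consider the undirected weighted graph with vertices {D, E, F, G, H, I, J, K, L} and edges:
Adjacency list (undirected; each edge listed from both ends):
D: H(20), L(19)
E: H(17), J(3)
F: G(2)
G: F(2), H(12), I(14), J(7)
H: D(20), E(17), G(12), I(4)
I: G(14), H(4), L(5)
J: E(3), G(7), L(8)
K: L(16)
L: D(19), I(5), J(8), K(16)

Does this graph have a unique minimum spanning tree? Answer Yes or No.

Yes

Kruskal's algorithm — process edges by increasing weight (ties by edge label):
F–G (2): add — endpoints in different components.
E–J (3): add — endpoints in different components.
H–I (4): add — endpoints in different components.
I–L (5): add — endpoints in different components.
G–J (7): add — endpoints in different components.
J–L (8): add — endpoints in different components.
G–H (12): skip — G and H already connected.
G–I (14): skip — G and I already connected.
K–L (16): add — endpoints in different components.
E–H (17): skip — E and H already connected.
D–L (19): add — endpoints in different components.
Every non-tree edge has weight strictly greater than the heaviest edge on the tree path between its endpoints, so the MST is unique.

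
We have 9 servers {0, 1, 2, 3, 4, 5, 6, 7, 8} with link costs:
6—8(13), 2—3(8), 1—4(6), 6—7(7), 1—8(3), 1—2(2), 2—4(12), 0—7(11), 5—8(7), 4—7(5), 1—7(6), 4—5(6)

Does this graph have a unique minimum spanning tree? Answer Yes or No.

No

Sort edges by weight, then run Kruskal:
1—2 (2): add — endpoints in different components.
1—8 (3): add — endpoints in different components.
4—7 (5): add — endpoints in different components.
1—4 (6): add — endpoints in different components.
1—7 (6): skip — 1 and 7 already connected.
4—5 (6): add — endpoints in different components.
5—8 (7): skip — 5 and 8 already connected.
6—7 (7): add — endpoints in different components.
2—3 (8): add — endpoints in different components.
0—7 (11): add — endpoints in different components.
Non-tree edge 1—7 has weight 6, equal to the heaviest edge on its tree cycle — swapping gives another MST of the same weight. Not unique.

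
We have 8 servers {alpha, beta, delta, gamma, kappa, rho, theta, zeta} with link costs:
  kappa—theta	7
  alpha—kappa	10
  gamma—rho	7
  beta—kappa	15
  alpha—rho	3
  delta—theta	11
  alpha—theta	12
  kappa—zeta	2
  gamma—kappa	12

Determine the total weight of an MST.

55

Prim, starting at zeta.
Step 1: cheapest edge leaving the tree is kappa—zeta (2); add kappa.
Step 2: cheapest edge leaving the tree is kappa—theta (7); add theta.
Step 3: cheapest edge leaving the tree is alpha—kappa (10); add alpha.
Step 4: cheapest edge leaving the tree is alpha—rho (3); add rho.
Step 5: cheapest edge leaving the tree is gamma—rho (7); add gamma.
Step 6: cheapest edge leaving the tree is delta—theta (11); add delta.
Step 7: cheapest edge leaving the tree is beta—kappa (15); add beta.
MST edges: kappa—zeta, kappa—theta, alpha—kappa, alpha—rho, gamma—rho, delta—theta, beta—kappa; total weight 2+7+10+3+7+11+15 = 55.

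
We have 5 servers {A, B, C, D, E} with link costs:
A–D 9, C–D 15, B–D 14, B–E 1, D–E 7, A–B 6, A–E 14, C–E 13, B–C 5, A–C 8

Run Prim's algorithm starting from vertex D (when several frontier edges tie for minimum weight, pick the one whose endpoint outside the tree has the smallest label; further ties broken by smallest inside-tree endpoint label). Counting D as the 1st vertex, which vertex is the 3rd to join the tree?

B

Prim's algorithm from D:
Step 1: frontier [D–E 7, A–D 9, B–D 14, C–D 15] → take D–E (7); add E.
Step 2: frontier [A–D 9, B–D 14, C–D 15, B–E 1, C–E 13, A–E 14] → take B–E (1); add B.
Step 3: frontier [B–C 5, A–B 6, A–D 9, C–D 15, C–E 13, A–E 14] → take B–C (5); add C.
Step 4: frontier [A–B 6, A–C 8, A–D 9, A–E 14] → take A–B (6); add A.
Vertex order: D, E, B, C, A. The 3rd vertex is B.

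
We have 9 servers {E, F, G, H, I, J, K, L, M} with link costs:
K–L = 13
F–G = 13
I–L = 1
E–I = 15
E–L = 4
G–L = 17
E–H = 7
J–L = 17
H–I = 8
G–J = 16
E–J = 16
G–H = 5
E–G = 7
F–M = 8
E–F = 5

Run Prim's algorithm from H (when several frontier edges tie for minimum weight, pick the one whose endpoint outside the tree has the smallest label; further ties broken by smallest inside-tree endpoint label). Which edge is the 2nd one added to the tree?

E-G

Prim's algorithm from H:
Step 1: cheapest edge leaving the tree is G–H (5); add G.
Step 2: cheapest edge leaving the tree is E–G (7); add E.
Step 3: cheapest edge leaving the tree is E–L (4); add L.
Step 4: cheapest edge leaving the tree is I–L (1); add I.
Step 5: cheapest edge leaving the tree is E–F (5); add F.
Step 6: cheapest edge leaving the tree is F–M (8); add M.
Step 7: cheapest edge leaving the tree is K–L (13); add K.
Step 8: cheapest edge leaving the tree is E–J (16); add J.
The 2nd edge added is E–G.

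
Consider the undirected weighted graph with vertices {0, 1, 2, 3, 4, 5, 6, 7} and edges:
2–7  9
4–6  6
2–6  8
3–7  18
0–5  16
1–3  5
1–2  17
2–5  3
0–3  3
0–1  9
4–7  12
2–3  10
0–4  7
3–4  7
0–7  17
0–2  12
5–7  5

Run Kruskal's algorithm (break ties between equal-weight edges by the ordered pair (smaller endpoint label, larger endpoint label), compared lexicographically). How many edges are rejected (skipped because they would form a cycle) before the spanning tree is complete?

1

Kruskal's algorithm — process edges by increasing weight (ties by edge label):
0–3 (3): add — endpoints in different components.
2–5 (3): add — endpoints in different components.
1–3 (5): add — endpoints in different components.
5–7 (5): add — endpoints in different components.
4–6 (6): add — endpoints in different components.
0–4 (7): add — endpoints in different components.
3–4 (7): skip — 3 and 4 already connected.
2–6 (8): add — endpoints in different components.
Edges rejected before the tree was complete: 1.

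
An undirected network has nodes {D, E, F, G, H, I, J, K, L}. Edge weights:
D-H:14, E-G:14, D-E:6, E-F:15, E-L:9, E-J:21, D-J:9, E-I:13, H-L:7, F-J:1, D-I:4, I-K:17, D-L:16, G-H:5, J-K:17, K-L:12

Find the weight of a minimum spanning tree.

Kruskal's algorithm — process edges by increasing weight (ties by edge label):
F-J (1): add — endpoints in different components.
D-I (4): add — endpoints in different components.
G-H (5): add — endpoints in different components.
D-E (6): add — endpoints in different components.
H-L (7): add — endpoints in different components.
D-J (9): add — endpoints in different components.
E-L (9): add — endpoints in different components.
K-L (12): add — endpoints in different components.
MST edges: F-J, D-I, G-H, D-E, H-L, D-J, E-L, K-L; total weight 1+4+5+6+7+9+9+12 = 53.

53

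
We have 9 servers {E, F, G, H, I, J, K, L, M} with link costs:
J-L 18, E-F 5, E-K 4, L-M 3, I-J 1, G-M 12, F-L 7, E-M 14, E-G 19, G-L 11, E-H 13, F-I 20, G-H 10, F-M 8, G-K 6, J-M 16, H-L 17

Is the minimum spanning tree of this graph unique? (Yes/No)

Sort edges by weight, then run Kruskal:
I-J (1): add — endpoints in different components.
L-M (3): add — endpoints in different components.
E-K (4): add — endpoints in different components.
E-F (5): add — endpoints in different components.
G-K (6): add — endpoints in different components.
F-L (7): add — endpoints in different components.
F-M (8): skip — F and M already connected.
G-H (10): add — endpoints in different components.
G-L (11): skip — G and L already connected.
G-M (12): skip — G and M already connected.
E-H (13): skip — E and H already connected.
E-M (14): skip — E and M already connected.
J-M (16): add — endpoints in different components.
Every non-tree edge has weight strictly greater than the heaviest edge on the tree path between its endpoints, so the MST is unique.

Yes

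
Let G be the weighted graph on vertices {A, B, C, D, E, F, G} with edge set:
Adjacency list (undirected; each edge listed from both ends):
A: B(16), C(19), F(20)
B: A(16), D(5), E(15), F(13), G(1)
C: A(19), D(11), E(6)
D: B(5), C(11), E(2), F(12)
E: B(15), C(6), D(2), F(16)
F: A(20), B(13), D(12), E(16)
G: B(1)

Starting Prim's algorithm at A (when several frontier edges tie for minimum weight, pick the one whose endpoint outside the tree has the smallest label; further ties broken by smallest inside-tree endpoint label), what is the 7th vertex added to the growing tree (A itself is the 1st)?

Prim's algorithm from A:
Step 1: frontier [A–B 16, A–C 19, A–F 20] → take A–B (16); add B.
Step 2: frontier [A–C 19, A–F 20, B–G 1, B–D 5, B–F 13, B–E 15] → take B–G (1); add G.
Step 3: frontier [A–C 19, A–F 20, B–D 5, B–F 13, B–E 15] → take B–D (5); add D.
Step 4: frontier [A–C 19, A–F 20, B–F 13, B–E 15, D–E 2, C–D 11, D–F 12] → take D–E (2); add E.
Step 5: frontier [A–C 19, A–F 20, B–F 13, C–D 11, D–F 12, C–E 6, E–F 16] → take C–E (6); add C.
Step 6: frontier [A–F 20, B–F 13, D–F 12, E–F 16] → take D–F (12); add F.
Vertex order: A, B, G, D, E, C, F. The 7th vertex is F.

F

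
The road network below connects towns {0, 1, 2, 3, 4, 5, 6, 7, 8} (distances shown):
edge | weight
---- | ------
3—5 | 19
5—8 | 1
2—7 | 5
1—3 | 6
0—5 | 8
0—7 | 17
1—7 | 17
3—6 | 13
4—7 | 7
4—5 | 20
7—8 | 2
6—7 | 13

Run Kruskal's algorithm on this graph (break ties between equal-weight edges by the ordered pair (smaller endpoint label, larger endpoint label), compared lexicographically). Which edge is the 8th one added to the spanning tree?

6-7

Kruskal: consider edges lightest-first.
5—8 (1): add — endpoints in different components.
7—8 (2): add — endpoints in different components.
2—7 (5): add — endpoints in different components.
1—3 (6): add — endpoints in different components.
4—7 (7): add — endpoints in different components.
0—5 (8): add — endpoints in different components.
3—6 (13): add — endpoints in different components.
6—7 (13): add — endpoints in different components.
The 8th edge added is 6—7.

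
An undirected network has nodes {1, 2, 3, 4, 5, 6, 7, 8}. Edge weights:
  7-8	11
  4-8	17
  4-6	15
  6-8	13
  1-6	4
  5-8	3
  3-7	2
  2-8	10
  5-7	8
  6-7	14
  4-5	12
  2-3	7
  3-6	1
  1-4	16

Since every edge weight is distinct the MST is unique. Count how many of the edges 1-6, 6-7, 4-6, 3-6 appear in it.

Sort edges by weight, then run Kruskal:
3-6 (1): add — endpoints in different components.
3-7 (2): add — endpoints in different components.
5-8 (3): add — endpoints in different components.
1-6 (4): add — endpoints in different components.
2-3 (7): add — endpoints in different components.
5-7 (8): add — endpoints in different components.
2-8 (10): skip — 2 and 8 already connected.
7-8 (11): skip — 7 and 8 already connected.
4-5 (12): add — endpoints in different components.
MST edge set: {3-6, 3-7, 5-8, 1-6, 2-3, 5-7, 4-5}.
Of the listed edges, {1-6, 3-6} are in the MST → 2.

2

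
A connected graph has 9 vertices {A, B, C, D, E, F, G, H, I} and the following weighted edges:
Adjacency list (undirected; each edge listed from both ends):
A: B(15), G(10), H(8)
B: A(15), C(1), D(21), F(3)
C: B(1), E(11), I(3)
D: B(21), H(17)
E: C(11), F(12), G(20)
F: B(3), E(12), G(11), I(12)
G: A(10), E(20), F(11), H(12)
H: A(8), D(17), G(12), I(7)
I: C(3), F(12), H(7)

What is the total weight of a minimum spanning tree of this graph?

Sort edges by weight, then run Kruskal:
B C (1): add — endpoints in different components.
B F (3): add — endpoints in different components.
C I (3): add — endpoints in different components.
H I (7): add — endpoints in different components.
A H (8): add — endpoints in different components.
A G (10): add — endpoints in different components.
C E (11): add — endpoints in different components.
F G (11): skip — F and G already connected.
E F (12): skip — E and F already connected.
F I (12): skip — F and I already connected.
G H (12): skip — G and H already connected.
A B (15): skip — A and B already connected.
D H (17): add — endpoints in different components.
MST edges: B C, B F, C I, H I, A H, A G, C E, D H; total weight 1+3+3+7+8+10+11+17 = 60.

60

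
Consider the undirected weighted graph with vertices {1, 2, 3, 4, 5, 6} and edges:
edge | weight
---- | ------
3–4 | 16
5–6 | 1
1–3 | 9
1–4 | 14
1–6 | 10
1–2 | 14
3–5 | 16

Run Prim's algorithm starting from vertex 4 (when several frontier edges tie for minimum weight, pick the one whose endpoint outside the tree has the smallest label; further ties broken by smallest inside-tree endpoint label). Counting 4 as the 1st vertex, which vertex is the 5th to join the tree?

5

Prim's algorithm from 4:
Step 1: frontier [1–4 14, 3–4 16] → take 1–4 (14); add 1.
Step 2: frontier [1–3 9, 1–6 10, 1–2 14, 3–4 16] → take 1–3 (9); add 3.
Step 3: frontier [1–6 10, 1–2 14, 3–5 16] → take 1–6 (10); add 6.
Step 4: frontier [1–2 14, 3–5 16, 5–6 1] → take 5–6 (1); add 5.
Step 5: frontier [1–2 14] → take 1–2 (14); add 2.
Vertex order: 4, 1, 3, 6, 5, 2. The 5th vertex is 5.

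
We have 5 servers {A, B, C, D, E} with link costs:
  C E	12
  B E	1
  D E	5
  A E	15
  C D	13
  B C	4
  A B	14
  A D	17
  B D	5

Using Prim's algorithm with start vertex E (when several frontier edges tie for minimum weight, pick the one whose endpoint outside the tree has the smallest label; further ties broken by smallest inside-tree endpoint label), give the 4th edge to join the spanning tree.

Prim's algorithm from E:
Step 1: cheapest edge leaving the tree is B E (1); add B.
Step 2: cheapest edge leaving the tree is B C (4); add C.
Step 3: cheapest edge leaving the tree is B D (5); add D.
Step 4: cheapest edge leaving the tree is A B (14); add A.
The 4th edge added is A B.

A-B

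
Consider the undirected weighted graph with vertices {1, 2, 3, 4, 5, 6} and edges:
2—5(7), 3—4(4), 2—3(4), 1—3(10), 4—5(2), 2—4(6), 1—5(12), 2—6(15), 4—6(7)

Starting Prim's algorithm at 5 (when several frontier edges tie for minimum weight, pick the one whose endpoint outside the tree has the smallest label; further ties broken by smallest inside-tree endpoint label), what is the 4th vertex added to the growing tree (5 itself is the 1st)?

2

Grow the tree from 5 using Prim:
Step 1: cheapest edge leaving the tree is 4—5 (2); add 4.
Step 2: cheapest edge leaving the tree is 3—4 (4); add 3.
Step 3: cheapest edge leaving the tree is 2—3 (4); add 2.
Step 4: cheapest edge leaving the tree is 4—6 (7); add 6.
Step 5: cheapest edge leaving the tree is 1—3 (10); add 1.
Vertex order: 5, 4, 3, 2, 6, 1. The 4th vertex is 2.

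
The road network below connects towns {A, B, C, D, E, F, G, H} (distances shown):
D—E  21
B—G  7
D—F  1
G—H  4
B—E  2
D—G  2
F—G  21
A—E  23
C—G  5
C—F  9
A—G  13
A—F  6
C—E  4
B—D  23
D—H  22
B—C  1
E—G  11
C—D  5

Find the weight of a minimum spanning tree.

21

Prim, starting at F.
Step 1: cheapest edge leaving the tree is D—F (1); add D.
Step 2: cheapest edge leaving the tree is D—G (2); add G.
Step 3: cheapest edge leaving the tree is G—H (4); add H.
Step 4: cheapest edge leaving the tree is C—D (5); add C.
Step 5: cheapest edge leaving the tree is B—C (1); add B.
Step 6: cheapest edge leaving the tree is B—E (2); add E.
Step 7: cheapest edge leaving the tree is A—F (6); add A.
MST edges: D—F, D—G, G—H, C—D, B—C, B—E, A—F; total weight 1+2+4+5+1+2+6 = 21.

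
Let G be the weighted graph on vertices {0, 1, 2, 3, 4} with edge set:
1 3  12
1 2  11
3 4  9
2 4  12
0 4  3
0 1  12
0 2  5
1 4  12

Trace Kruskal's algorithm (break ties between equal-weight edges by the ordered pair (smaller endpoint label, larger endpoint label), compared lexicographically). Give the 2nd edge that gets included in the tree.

0-2

Sort edges by weight, then run Kruskal:
0 4 (3): add — endpoints in different components.
0 2 (5): add — endpoints in different components.
3 4 (9): add — endpoints in different components.
1 2 (11): add — endpoints in different components.
The 2nd edge added is 0 2.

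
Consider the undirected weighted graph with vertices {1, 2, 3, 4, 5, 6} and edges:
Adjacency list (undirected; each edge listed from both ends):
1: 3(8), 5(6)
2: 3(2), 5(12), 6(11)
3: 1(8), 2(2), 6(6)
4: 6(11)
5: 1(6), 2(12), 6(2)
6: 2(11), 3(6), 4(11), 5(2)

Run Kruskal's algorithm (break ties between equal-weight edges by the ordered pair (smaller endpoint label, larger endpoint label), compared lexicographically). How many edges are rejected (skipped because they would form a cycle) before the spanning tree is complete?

2

Kruskal: consider edges lightest-first.
2–3 (2): add — endpoints in different components.
5–6 (2): add — endpoints in different components.
1–5 (6): add — endpoints in different components.
3–6 (6): add — endpoints in different components.
1–3 (8): skip — 1 and 3 already connected.
2–6 (11): skip — 2 and 6 already connected.
4–6 (11): add — endpoints in different components.
Edges rejected before the tree was complete: 2.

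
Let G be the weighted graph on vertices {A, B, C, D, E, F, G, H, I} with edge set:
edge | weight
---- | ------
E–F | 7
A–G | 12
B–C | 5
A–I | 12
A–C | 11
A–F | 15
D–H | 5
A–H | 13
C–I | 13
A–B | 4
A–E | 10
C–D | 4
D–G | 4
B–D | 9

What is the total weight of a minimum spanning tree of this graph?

51

Sort edges by weight, then run Kruskal:
A–B (4): add — endpoints in different components.
C–D (4): add — endpoints in different components.
D–G (4): add — endpoints in different components.
B–C (5): add — endpoints in different components.
D–H (5): add — endpoints in different components.
E–F (7): add — endpoints in different components.
B–D (9): skip — B and D already connected.
A–E (10): add — endpoints in different components.
A–C (11): skip — A and C already connected.
A–G (12): skip — A and G already connected.
A–I (12): add — endpoints in different components.
MST edges: A–B, C–D, D–G, B–C, D–H, E–F, A–E, A–I; total weight 4+4+4+5+5+7+10+12 = 51.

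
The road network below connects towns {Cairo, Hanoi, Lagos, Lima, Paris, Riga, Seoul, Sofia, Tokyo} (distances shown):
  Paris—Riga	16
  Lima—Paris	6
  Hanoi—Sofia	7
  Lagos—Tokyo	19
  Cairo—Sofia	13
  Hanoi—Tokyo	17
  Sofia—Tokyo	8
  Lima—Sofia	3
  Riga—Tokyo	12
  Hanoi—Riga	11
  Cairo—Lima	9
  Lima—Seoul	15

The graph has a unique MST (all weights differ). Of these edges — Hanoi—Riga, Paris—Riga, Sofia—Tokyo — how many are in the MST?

2

Kruskal: consider edges lightest-first.
Lima—Sofia (3): add — endpoints in different components.
Lima—Paris (6): add — endpoints in different components.
Hanoi—Sofia (7): add — endpoints in different components.
Sofia—Tokyo (8): add — endpoints in different components.
Cairo—Lima (9): add — endpoints in different components.
Hanoi—Riga (11): add — endpoints in different components.
Riga—Tokyo (12): skip — Riga and Tokyo already connected.
Cairo—Sofia (13): skip — Cairo and Sofia already connected.
Lima—Seoul (15): add — endpoints in different components.
Paris—Riga (16): skip — Riga and Paris already connected.
Hanoi—Tokyo (17): skip — Hanoi and Tokyo already connected.
Lagos—Tokyo (19): add — endpoints in different components.
MST edge set: {Lima—Sofia, Lima—Paris, Hanoi—Sofia, Sofia—Tokyo, Cairo—Lima, Hanoi—Riga, Lima—Seoul, Lagos—Tokyo}.
Of the listed edges, {Hanoi—Riga, Sofia—Tokyo} are in the MST → 2.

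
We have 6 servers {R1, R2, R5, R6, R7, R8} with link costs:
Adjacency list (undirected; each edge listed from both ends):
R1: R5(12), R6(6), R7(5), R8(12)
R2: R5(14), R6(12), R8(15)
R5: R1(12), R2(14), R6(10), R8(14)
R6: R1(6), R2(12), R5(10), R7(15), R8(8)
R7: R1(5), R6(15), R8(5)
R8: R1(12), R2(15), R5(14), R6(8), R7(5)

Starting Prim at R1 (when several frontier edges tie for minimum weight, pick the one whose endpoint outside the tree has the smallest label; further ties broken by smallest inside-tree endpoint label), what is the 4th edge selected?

R5-R6

Prim, starting at R1.
Step 1: cheapest edge leaving the tree is R1 R7 (5); add R7.
Step 2: cheapest edge leaving the tree is R7 R8 (5); add R8.
Step 3: cheapest edge leaving the tree is R1 R6 (6); add R6.
Step 4: cheapest edge leaving the tree is R5 R6 (10); add R5.
Step 5: cheapest edge leaving the tree is R2 R6 (12); add R2.
The 4th edge added is R5 R6.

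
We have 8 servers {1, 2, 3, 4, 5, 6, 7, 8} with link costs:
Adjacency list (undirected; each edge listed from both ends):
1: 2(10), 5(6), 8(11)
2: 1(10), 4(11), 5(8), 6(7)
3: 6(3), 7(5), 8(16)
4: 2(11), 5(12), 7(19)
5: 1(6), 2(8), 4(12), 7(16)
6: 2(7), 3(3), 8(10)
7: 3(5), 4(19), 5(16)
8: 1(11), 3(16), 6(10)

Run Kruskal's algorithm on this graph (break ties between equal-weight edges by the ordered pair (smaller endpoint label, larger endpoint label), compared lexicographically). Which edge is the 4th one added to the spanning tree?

Kruskal: consider edges lightest-first.
3–6 (3): add — endpoints in different components.
3–7 (5): add — endpoints in different components.
1–5 (6): add — endpoints in different components.
2–6 (7): add — endpoints in different components.
2–5 (8): add — endpoints in different components.
1–2 (10): skip — 1 and 2 already connected.
6–8 (10): add — endpoints in different components.
1–8 (11): skip — 1 and 8 already connected.
2–4 (11): add — endpoints in different components.
The 4th edge added is 2–6.

2-6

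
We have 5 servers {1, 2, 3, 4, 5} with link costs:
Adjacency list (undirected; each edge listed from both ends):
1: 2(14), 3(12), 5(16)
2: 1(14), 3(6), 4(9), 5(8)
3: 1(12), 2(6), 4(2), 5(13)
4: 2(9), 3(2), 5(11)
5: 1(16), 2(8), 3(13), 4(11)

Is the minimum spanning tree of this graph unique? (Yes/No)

Yes

Sort edges by weight, then run Kruskal:
3–4 (2): add — endpoints in different components.
2–3 (6): add — endpoints in different components.
2–5 (8): add — endpoints in different components.
2–4 (9): skip — 2 and 4 already connected.
4–5 (11): skip — 4 and 5 already connected.
1–3 (12): add — endpoints in different components.
Every non-tree edge has weight strictly greater than the heaviest edge on the tree path between its endpoints, so the MST is unique.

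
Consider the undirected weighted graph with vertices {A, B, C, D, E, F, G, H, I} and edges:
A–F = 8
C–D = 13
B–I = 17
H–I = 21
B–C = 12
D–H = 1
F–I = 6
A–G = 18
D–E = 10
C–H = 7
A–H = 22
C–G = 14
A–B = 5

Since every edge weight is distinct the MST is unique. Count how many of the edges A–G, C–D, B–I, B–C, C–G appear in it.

Kruskal's algorithm — process edges by increasing weight (ties by edge label):
D–H (1): add — endpoints in different components.
A–B (5): add — endpoints in different components.
F–I (6): add — endpoints in different components.
C–H (7): add — endpoints in different components.
A–F (8): add — endpoints in different components.
D–E (10): add — endpoints in different components.
B–C (12): add — endpoints in different components.
C–D (13): skip — C and D already connected.
C–G (14): add — endpoints in different components.
MST edge set: {D–H, A–B, F–I, C–H, A–F, D–E, B–C, C–G}.
Of the listed edges, {B–C, C–G} are in the MST → 2.

2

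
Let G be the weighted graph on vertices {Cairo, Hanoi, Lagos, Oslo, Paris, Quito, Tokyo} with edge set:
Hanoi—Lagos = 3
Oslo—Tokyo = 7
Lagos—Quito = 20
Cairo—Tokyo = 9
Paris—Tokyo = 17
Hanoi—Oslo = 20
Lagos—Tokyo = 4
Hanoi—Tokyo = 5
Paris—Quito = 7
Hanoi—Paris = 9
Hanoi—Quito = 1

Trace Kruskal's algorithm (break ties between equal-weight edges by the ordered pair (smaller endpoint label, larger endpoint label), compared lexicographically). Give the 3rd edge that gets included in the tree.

Lagos-Tokyo

Sort edges by weight, then run Kruskal:
Hanoi—Quito (1): add. Components now {Hanoi,Quito} {Cairo} {Oslo} {Paris} {Tokyo} {Lagos}
Hanoi—Lagos (3): add. Components now {Hanoi,Lagos,Quito} {Cairo} {Oslo} {Paris} {Tokyo}
Lagos—Tokyo (4): add. Components now {Hanoi,Lagos,Quito,Tokyo} {Cairo} {Oslo} {Paris}
Hanoi—Tokyo (5): skip — Hanoi and Tokyo already connected.
Oslo—Tokyo (7): add. Components now {Hanoi,Lagos,Oslo,Quito,Tokyo} {Cairo} {Paris}
Paris—Quito (7): add. Components now {Hanoi,Lagos,Oslo,Paris,Quito,Tokyo} {Cairo}
Cairo—Tokyo (9): add. Components now {Cairo,Hanoi,Lagos,Oslo,Paris,Quito,Tokyo}
The 3rd edge added is Lagos—Tokyo.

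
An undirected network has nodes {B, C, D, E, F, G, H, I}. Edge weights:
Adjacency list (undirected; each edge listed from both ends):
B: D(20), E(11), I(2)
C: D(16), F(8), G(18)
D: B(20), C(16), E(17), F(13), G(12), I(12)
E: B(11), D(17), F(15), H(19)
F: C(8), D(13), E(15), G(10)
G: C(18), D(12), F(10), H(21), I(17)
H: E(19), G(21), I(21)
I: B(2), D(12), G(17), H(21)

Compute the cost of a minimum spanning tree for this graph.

Kruskal's algorithm — process edges by increasing weight (ties by edge label):
B–I (2): add — endpoints in different components.
C–F (8): add — endpoints in different components.
F–G (10): add — endpoints in different components.
B–E (11): add — endpoints in different components.
D–G (12): add — endpoints in different components.
D–I (12): add — endpoints in different components.
D–F (13): skip — D and F already connected.
E–F (15): skip — E and F already connected.
C–D (16): skip — C and D already connected.
D–E (17): skip — D and E already connected.
G–I (17): skip — G and I already connected.
C–G (18): skip — C and G already connected.
E–H (19): add — endpoints in different components.
MST edges: B–I, C–F, F–G, B–E, D–G, D–I, E–H; total weight 2+8+10+11+12+12+19 = 74.

74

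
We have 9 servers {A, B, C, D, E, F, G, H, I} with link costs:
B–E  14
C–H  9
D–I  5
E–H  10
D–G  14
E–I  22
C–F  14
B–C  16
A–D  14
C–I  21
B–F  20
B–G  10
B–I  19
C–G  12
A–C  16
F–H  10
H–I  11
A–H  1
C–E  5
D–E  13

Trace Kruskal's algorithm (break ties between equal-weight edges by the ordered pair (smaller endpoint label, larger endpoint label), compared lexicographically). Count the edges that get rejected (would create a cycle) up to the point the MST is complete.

Kruskal's algorithm — process edges by increasing weight (ties by edge label):
A–H (1): add — endpoints in different components.
C–E (5): add — endpoints in different components.
D–I (5): add — endpoints in different components.
C–H (9): add — endpoints in different components.
B–G (10): add — endpoints in different components.
E–H (10): skip — E and H already connected.
F–H (10): add — endpoints in different components.
H–I (11): add — endpoints in different components.
C–G (12): add — endpoints in different components.
Edges rejected before the tree was complete: 1.

1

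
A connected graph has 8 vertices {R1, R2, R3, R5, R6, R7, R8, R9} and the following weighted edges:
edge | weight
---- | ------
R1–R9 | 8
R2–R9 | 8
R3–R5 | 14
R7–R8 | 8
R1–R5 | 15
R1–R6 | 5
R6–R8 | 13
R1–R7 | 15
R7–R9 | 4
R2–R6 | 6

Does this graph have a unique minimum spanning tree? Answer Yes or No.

Kruskal's algorithm — process edges by increasing weight (ties by edge label):
R7–R9 (4): add — endpoints in different components.
R1–R6 (5): add — endpoints in different components.
R2–R6 (6): add — endpoints in different components.
R1–R9 (8): add — endpoints in different components.
R2–R9 (8): skip — R9 and R2 already connected.
R7–R8 (8): add — endpoints in different components.
R6–R8 (13): skip — R8 and R6 already connected.
R3–R5 (14): add — endpoints in different components.
R1–R5 (15): add — endpoints in different components.
Non-tree edge R2–R9 has weight 8, equal to the heaviest edge on its tree cycle — swapping gives another MST of the same weight. Not unique.

No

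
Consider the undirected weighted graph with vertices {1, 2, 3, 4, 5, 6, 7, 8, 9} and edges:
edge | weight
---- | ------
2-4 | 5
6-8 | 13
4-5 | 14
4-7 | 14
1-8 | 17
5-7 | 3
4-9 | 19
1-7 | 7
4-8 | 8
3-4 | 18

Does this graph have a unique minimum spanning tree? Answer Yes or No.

Sort edges by weight, then run Kruskal:
5-7 (3): add — endpoints in different components.
2-4 (5): add — endpoints in different components.
1-7 (7): add — endpoints in different components.
4-8 (8): add — endpoints in different components.
6-8 (13): add — endpoints in different components.
4-5 (14): add — endpoints in different components.
4-7 (14): skip — 4 and 7 already connected.
1-8 (17): skip — 1 and 8 already connected.
3-4 (18): add — endpoints in different components.
4-9 (19): add — endpoints in different components.
Non-tree edge 4-7 has weight 14, equal to the heaviest edge on its tree cycle — swapping gives another MST of the same weight. Not unique.

No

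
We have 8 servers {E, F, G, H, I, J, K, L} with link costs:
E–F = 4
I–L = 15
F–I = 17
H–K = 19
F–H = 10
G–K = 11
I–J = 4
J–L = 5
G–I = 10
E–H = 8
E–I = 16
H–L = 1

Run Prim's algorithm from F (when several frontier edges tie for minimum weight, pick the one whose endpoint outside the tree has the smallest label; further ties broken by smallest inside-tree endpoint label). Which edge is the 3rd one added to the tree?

H-L

Grow the tree from F using Prim:
Step 1: frontier [E–F 4, F–H 10, F–I 17] → take E–F (4); add E.
Step 2: frontier [E–H 8, E–I 16, F–H 10, F–I 17] → take E–H (8); add H.
Step 3: frontier [E–I 16, F–I 17, H–L 1, H–K 19] → take H–L (1); add L.
Step 4: frontier [E–I 16, F–I 17, H–K 19, J–L 5, I–L 15] → take J–L (5); add J.
Step 5: frontier [E–I 16, F–I 17, H–K 19, I–J 4, I–L 15] → take I–J (4); add I.
Step 6: frontier [H–K 19, G–I 10] → take G–I (10); add G.
Step 7: frontier [G–K 11, H–K 19] → take G–K (11); add K.
The 3rd edge added is H–L.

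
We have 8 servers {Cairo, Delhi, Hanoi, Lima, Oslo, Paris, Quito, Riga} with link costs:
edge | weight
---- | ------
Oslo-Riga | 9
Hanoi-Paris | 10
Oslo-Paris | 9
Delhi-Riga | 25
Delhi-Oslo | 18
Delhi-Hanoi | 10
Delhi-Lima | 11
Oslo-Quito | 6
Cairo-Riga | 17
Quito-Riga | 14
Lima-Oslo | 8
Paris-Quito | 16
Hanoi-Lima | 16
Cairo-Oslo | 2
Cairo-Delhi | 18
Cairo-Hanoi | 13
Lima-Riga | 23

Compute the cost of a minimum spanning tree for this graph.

54

Sort edges by weight, then run Kruskal:
Cairo-Oslo (2): add — endpoints in different components.
Oslo-Quito (6): add — endpoints in different components.
Lima-Oslo (8): add — endpoints in different components.
Oslo-Paris (9): add — endpoints in different components.
Oslo-Riga (9): add — endpoints in different components.
Delhi-Hanoi (10): add — endpoints in different components.
Hanoi-Paris (10): add — endpoints in different components.
MST edges: Cairo-Oslo, Oslo-Quito, Lima-Oslo, Oslo-Paris, Oslo-Riga, Delhi-Hanoi, Hanoi-Paris; total weight 2+6+8+9+9+10+10 = 54.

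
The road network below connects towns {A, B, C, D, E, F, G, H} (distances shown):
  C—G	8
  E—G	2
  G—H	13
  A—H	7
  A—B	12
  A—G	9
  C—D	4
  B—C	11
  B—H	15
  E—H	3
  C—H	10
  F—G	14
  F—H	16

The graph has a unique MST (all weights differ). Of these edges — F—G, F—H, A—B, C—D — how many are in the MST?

2

Kruskal: consider edges lightest-first.
E—G (2): add — endpoints in different components.
E—H (3): add — endpoints in different components.
C—D (4): add — endpoints in different components.
A—H (7): add — endpoints in different components.
C—G (8): add — endpoints in different components.
A—G (9): skip — A and G already connected.
C—H (10): skip — C and H already connected.
B—C (11): add — endpoints in different components.
A—B (12): skip — A and B already connected.
G—H (13): skip — G and H already connected.
F—G (14): add — endpoints in different components.
MST edge set: {E—G, E—H, C—D, A—H, C—G, B—C, F—G}.
Of the listed edges, {F—G, C—D} are in the MST → 2.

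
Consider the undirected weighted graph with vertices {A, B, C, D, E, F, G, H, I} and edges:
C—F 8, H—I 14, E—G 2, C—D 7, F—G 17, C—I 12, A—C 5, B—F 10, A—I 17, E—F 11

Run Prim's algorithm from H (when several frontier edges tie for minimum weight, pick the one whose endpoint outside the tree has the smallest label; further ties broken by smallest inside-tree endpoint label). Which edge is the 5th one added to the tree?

Prim, starting at H.
Step 1: frontier [H—I 14] → take H—I (14); add I.
Step 2: frontier [C—I 12, A—I 17] → take C—I (12); add C.
Step 3: frontier [A—C 5, C—D 7, C—F 8, A—I 17] → take A—C (5); add A.
Step 4: frontier [C—D 7, C—F 8] → take C—D (7); add D.
Step 5: frontier [C—F 8] → take C—F (8); add F.
Step 6: frontier [B—F 10, E—F 11, F—G 17] → take B—F (10); add B.
Step 7: frontier [E—F 11, F—G 17] → take E—F (11); add E.
Step 8: frontier [E—G 2, F—G 17] → take E—G (2); add G.
The 5th edge added is C—F.

C-F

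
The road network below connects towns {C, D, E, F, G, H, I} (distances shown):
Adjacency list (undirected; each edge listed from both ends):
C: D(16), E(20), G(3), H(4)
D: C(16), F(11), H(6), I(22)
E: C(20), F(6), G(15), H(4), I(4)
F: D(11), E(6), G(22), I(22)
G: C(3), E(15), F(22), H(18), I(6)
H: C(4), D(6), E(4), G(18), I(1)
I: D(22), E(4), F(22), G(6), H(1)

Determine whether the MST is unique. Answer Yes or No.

Kruskal's algorithm — process edges by increasing weight (ties by edge label):
H-I (1): add. Components now {C} {D} {E} {F} {G} {H,I}
C-G (3): add. Components now {C,G} {D} {E} {F} {H,I}
C-H (4): add. Components now {C,G,H,I} {D} {E} {F}
E-H (4): add. Components now {C,E,G,H,I} {D} {F}
E-I (4): skip — E and I already connected.
D-H (6): add. Components now {C,D,E,G,H,I} {F}
E-F (6): add. Components now {C,D,E,F,G,H,I}
Non-tree edge E-I has weight 4, equal to the heaviest edge on its tree cycle — swapping gives another MST of the same weight. Not unique.

No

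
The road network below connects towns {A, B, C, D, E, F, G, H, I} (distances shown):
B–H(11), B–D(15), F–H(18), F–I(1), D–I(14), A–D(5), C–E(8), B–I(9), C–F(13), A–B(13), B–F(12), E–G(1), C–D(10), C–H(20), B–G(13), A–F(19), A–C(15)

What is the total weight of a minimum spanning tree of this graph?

58

Kruskal's algorithm — process edges by increasing weight (ties by edge label):
E–G (1): add — endpoints in different components.
F–I (1): add — endpoints in different components.
A–D (5): add — endpoints in different components.
C–E (8): add — endpoints in different components.
B–I (9): add — endpoints in different components.
C–D (10): add — endpoints in different components.
B–H (11): add — endpoints in different components.
B–F (12): skip — B and F already connected.
A–B (13): add — endpoints in different components.
MST edges: E–G, F–I, A–D, C–E, B–I, C–D, B–H, A–B; total weight 1+1+5+8+9+10+11+13 = 58.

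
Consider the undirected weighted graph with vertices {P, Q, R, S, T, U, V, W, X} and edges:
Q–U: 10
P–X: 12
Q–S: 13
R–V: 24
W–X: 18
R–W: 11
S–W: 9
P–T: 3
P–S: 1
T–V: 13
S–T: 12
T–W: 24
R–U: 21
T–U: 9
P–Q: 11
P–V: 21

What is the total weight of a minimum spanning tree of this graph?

Grow the tree from U using Prim:
Step 1: cheapest edge leaving the tree is T–U (9); add T.
Step 2: cheapest edge leaving the tree is P–T (3); add P.
Step 3: cheapest edge leaving the tree is P–S (1); add S.
Step 4: cheapest edge leaving the tree is S–W (9); add W.
Step 5: cheapest edge leaving the tree is Q–U (10); add Q.
Step 6: cheapest edge leaving the tree is R–W (11); add R.
Step 7: cheapest edge leaving the tree is P–X (12); add X.
Step 8: cheapest edge leaving the tree is T–V (13); add V.
MST edges: T–U, P–T, P–S, S–W, Q–U, R–W, P–X, T–V; total weight 9+3+1+9+10+11+12+13 = 68.

68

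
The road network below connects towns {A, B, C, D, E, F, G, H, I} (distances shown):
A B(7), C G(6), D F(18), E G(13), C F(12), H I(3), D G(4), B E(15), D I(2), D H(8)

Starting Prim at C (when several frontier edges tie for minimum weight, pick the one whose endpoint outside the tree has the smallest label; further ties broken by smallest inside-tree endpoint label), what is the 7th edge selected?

Prim's algorithm from C:
Step 1: cheapest edge leaving the tree is C G (6); add G.
Step 2: cheapest edge leaving the tree is D G (4); add D.
Step 3: cheapest edge leaving the tree is D I (2); add I.
Step 4: cheapest edge leaving the tree is H I (3); add H.
Step 5: cheapest edge leaving the tree is C F (12); add F.
Step 6: cheapest edge leaving the tree is E G (13); add E.
Step 7: cheapest edge leaving the tree is B E (15); add B.
Step 8: cheapest edge leaving the tree is A B (7); add A.
The 7th edge added is B E.

B-E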